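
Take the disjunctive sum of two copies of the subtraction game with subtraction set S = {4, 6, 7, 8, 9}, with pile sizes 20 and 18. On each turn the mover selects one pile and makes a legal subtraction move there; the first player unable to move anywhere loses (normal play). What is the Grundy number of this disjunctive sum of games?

0

All piles use S = {4, 6, 7, 8, 9}:
G(0) = 0
G(1) = mex{} = 0
G(2) = mex{} = 0
G(3) = mex{} = 0
G(4) = mex{0} = 1
G(5) = mex{0} = 1
G(6) = mex{0,0} = 1
G(7) = mex{0,0,0} = 1
G(8) = mex{1,0,0,0} = 2
G(9) = mex{1,0,0,0,0} = 2
G(10) = mex{1,1,0,0,0} = 2
G(11) = mex{1,1,1,0,0} = 2
G(12) = mex{2,1,1,1,0} = 3
G(13) = mex{2,1,1,1,1} = 0
G(14) = mex{2,2,1,1,1} = 0
G(15) = mex{2,2,2,1,1} = 0
G(16) = mex{3,2,2,2,1} = 0
G(17) = mex{0,2,2,2,2} = 1
G(18) = mex{0,3,2,2,2} = 1
G(19) = mex{0,0,3,2,2} = 1
G(20) = mex{0,0,0,3,2} = 1
Pile A: G(20) = 1.
Pile B: G(18) = 1.
Combined Grundy value = 1 ⊕ 1 = 0.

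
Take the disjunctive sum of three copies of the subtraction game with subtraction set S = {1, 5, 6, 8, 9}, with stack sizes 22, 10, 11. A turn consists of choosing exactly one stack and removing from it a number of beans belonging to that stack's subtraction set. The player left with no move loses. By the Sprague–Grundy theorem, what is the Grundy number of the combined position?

3

All stacks use S = {1, 5, 6, 8, 9}:
G(0) = 0
G(1) = mex{0} = 1
G(2) = mex{1} = 0
G(3) = mex{0} = 1
G(4) = mex{1} = 0
G(5) = mex{0,0} = 1
G(6) = mex{1,1,0} = 2
G(7) = mex{2,0,1} = 3
G(8) = mex{3,1,0,0} = 2
G(9) = mex{2,0,1,1,0} = 3
G(10) = mex{3,1,0,0,1} = 2
G(11) = mex{2,2,1,1,0} = 3
G(12) = mex{3,3,2,0,1} = 4
G(13) = mex{4,2,3,1,0} = 5
G(14) = mex{5,3,2,2,1} = 0
G(15) = mex{0,2,3,3,2} = 1
G(16) = mex{1,3,2,2,3} = 0
G(17) = mex{0,4,3,3,2} = 1
G(18) = mex{1,5,4,2,3} = 0
G(19) = mex{0,0,5,3,2} = 1
G(20) = mex{1,1,0,4,3} = 2
G(21) = mex{2,0,1,5,4} = 3
G(22) = mex{3,1,0,0,5} = 2
Stack A: G(22) = 2.
Stack B: G(10) = 2.
Stack C: G(11) = 3.
Combined Grundy value = 2 ⊕ 2 ⊕ 3 = 3.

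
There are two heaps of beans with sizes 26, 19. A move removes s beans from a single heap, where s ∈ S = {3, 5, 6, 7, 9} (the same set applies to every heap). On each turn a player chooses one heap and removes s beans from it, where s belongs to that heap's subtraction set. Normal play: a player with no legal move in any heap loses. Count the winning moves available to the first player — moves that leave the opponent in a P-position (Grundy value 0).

All heaps use S = {3, 5, 6, 7, 9}:
G(0) = 0
G(1) = mex{} = 0
G(2) = mex{} = 0
G(3) = mex{0} = 1
G(4) = mex{0} = 1
G(5) = mex{0,0} = 1
G(6) = mex{1,0,0} = 2
G(7) = mex{1,0,0,0} = 2
G(8) = mex{1,1,0,0} = 2
G(9) = mex{2,1,1,0,0} = 3
G(10) = mex{2,1,1,1,0} = 3
G(11) = mex{2,2,1,1,0} = 3
G(12) = mex{3,2,2,1,1} = 0
G(13) = mex{3,2,2,2,1} = 0
G(14) = mex{3,3,2,2,1} = 0
G(15) = mex{0,3,3,2,2} = 1
G(16) = mex{0,3,3,3,2} = 1
G(17) = mex{0,0,3,3,2} = 1
G(18) = mex{1,0,0,3,3} = 2
G(19) = mex{1,0,0,0,3} = 2
G(20) = mex{1,1,0,0,3} = 2
G(21) = mex{2,1,1,0,0} = 3
G(22) = mex{2,1,1,1,0} = 3
G(23) = mex{2,2,1,1,0} = 3
G(24) = mex{3,2,2,1,1} = 0
G(25) = mex{3,2,2,2,1} = 0
G(26) = mex{3,3,2,2,1} = 0
Heap A: G(26) = 0.
Heap B: G(19) = 2.
Combined Grundy value = 0 ⊕ 2 = 2.
A winning move leaves total XOR = 0, i.e. changes one component's Grundy value g to g ⊕ X where X is the current total.
Heap A: need g' = 0⊕2 = 2. Options: 26−3→G=3, 26−5→G=3, 26−6→G=2, 26−7→G=2, 26−9→G=1. Hits: 2.
Heap B: need g' = 2⊕2 = 0. Options: 19−3→G=1, 19−5→G=0, 19−6→G=0, 19−7→G=0, 19−9→G=3. Hits: 3.

5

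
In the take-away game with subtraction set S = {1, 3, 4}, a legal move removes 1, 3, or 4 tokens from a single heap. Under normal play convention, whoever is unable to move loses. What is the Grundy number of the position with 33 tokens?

G(0) = 0
G(1) = mex{0} = 1
G(2) = mex{1} = 0
G(3) = mex{0,0} = 1
G(4) = mex{1,1,0} = 2
G(5) = mex{2,0,1} = 3
G(6) = mex{3,1,0} = 2
G(7) = mex{2,2,1} = 0
G(8) = mex{0,3,2} = 1
G(9) = mex{1,2,3} = 0
G(10) = mex{0,0,2} = 1
G(11) = mex{1,1,0} = 2
G(12) = mex{2,0,1} = 3
G(13) = mex{3,1,0} = 2
G(14) = mex{2,2,1} = 0
G(15) = mex{0,3,2} = 1
G(16) = mex{1,2,3} = 0
G(17) = mex{0,0,2} = 1
G(18) = mex{1,1,0} = 2
G(19) = mex{2,0,1} = 3
G(20) = mex{3,1,0} = 2
G(21) = mex{2,2,1} = 0
G(22) = mex{0,3,2} = 1
G(23) = mex{1,2,3} = 0
G(24) = mex{0,0,2} = 1
G(25) = mex{1,1,0} = 2
G(26) = mex{2,0,1} = 3
G(27) = mex{3,1,0} = 2
G(28) = mex{2,2,1} = 0
G(29) = mex{0,3,2} = 1
G(30) = mex{1,2,3} = 0
G(31) = mex{0,0,2} = 1
G(32) = mex{1,1,0} = 2
G(33) = mex{2,0,1} = 3

3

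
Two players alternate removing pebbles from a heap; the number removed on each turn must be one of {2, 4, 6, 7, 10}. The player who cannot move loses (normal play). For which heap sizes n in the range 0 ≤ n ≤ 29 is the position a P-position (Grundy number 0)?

0, 1, 9, 12, 17, 20, 25, 28

n :  0  1  2  3  4  5  6  7  8  9 10 11 12 13 14 15 16 17 18 19 20 21 22 23 24 25 26 27 28 29
G :  0  0  1  1  2  2  3  3  4  0  5  1  0  2  1  3  2  0  3  1  0  2  1  3  2  0  3  1  0  2
P-positions are exactly the n with G(n) = 0.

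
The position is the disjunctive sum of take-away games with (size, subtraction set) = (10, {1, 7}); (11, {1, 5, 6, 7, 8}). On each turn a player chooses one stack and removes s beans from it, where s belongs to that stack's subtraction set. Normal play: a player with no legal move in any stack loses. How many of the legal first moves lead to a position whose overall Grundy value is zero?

Stack A, S = {1, 7}:
n :  0  1  2  3  4  5  6  7  8  9 10
G :  0  1  0  1  0  1  0  1  0  1  0
G_A(10) = 0.
Stack B, S = {1, 5, 6, 7, 8}:
n :  0  1  2  3  4  5  6  7  8  9 10 11
G :  0  1  0  1  0  1  2  3  2  3  2  3
G_B(11) = 3.
Combined Grundy value = 0 ⊕ 3 = 3.
A winning move leaves total XOR = 0, i.e. changes one component's Grundy value g to g ⊕ X where X is the current total.
Stack A: need g' = 0⊕3 = 3. Options: 10−1→G=1, 10−7→G=1. Hits: 0.
Stack B: need g' = 3⊕3 = 0. Options: 11−1→G=2, 11−5→G=2, 11−6→G=1, 11−7→G=0, 11−8→G=1. Hits: 1.

1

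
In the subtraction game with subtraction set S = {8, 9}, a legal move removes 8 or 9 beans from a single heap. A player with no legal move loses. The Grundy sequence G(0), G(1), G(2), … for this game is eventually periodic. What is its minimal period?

G(0) = 0
G(1) = mex{} = 0
G(2) = mex{} = 0
G(3) = mex{} = 0
G(4) = mex{} = 0
G(5) = mex{} = 0
G(6) = mex{} = 0
G(7) = mex{} = 0
G(8) = mex{0} = 1
G(9) = mex{0,0} = 1
G(10) = mex{0,0} = 1
G(11) = mex{0,0} = 1
G(12) = mex{0,0} = 1
G(13) = mex{0,0} = 1
G(14) = mex{0,0} = 1
G(15) = mex{0,0} = 1
G(16) = mex{1,0} = 2
G(17) = mex{1,1} = 0
G(18) = mex{1,1} = 0
G(19) = mex{1,1} = 0
G(20) = mex{1,1} = 0
G(21) = mex{1,1} = 0
G(22) = mex{1,1} = 0
G(23) = mex{1,1} = 0
G(24) = mex{2,1} = 0
G(25) = mex{0,2} = 1
G(26) = mex{0,0} = 1
G(27) = mex{0,0} = 1
G(28) = mex{0,0} = 1
G(29) = mex{0,0} = 1
G(30) = mex{0,0} = 1
G(31) = mex{0,0} = 1
G(32) = mex{0,0} = 1
G(33) = mex{1,0} = 2
G(34) = mex{1,1} = 0
G(35) = mex{1,1} = 0
G(n+17) = G(n) holds for n = 0,…,8 (a full window of length max(S) = 9), so the sequence is purely periodic with period 17.

17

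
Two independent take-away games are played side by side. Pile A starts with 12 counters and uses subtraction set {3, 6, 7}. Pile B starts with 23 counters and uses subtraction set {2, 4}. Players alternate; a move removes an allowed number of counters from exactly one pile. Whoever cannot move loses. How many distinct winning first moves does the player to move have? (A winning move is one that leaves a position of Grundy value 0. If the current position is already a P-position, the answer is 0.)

Pile A, S = {3, 6, 7}:
n :  0  1  2  3  4  5  6  7  8  9 10 11 12
G :  0  0  0  1  1  1  2  2  2  3  0  0  0
G_A(12) = 0.
Pile B, S = {2, 4}:
G(0) = 0
G(1) = mex{} = 0
G(2) = mex{0} = 1
G(3) = mex{0} = 1
G(4) = mex{1,0} = 2
G(5) = mex{1,0} = 2
G(6) = mex{2,1} = 0
G(7) = mex{2,1} = 0
G(8) = mex{0,2} = 1
G(9) = mex{0,2} = 1
G(10) = mex{1,0} = 2
G(11) = mex{1,0} = 2
G(12) = mex{2,1} = 0
G(13) = mex{2,1} = 0
G(14) = mex{0,2} = 1
G(15) = mex{0,2} = 1
G(16) = mex{1,0} = 2
G(17) = mex{1,0} = 2
G(18) = mex{2,1} = 0
G(19) = mex{2,1} = 0
G(20) = mex{0,2} = 1
G(21) = mex{0,2} = 1
G(22) = mex{1,0} = 2
G(23) = mex{1,0} = 2
G_B(23) = 2.
Combined Grundy value = 0 ⊕ 2 = 2.
A winning move leaves total XOR = 0, i.e. changes one component's Grundy value g to g ⊕ X where X is the current total.
Pile A: need g' = 0⊕2 = 2. Options: 12−3→G=3, 12−6→G=2, 12−7→G=1. Hits: 1.
Pile B: need g' = 2⊕2 = 0. Options: 23−2→G=1, 23−4→G=0. Hits: 1.

2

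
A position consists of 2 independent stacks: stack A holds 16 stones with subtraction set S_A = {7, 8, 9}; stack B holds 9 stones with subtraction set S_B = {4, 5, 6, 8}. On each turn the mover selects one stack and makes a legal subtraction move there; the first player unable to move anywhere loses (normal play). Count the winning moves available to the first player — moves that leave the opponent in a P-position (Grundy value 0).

2

Stack A, S = {7, 8, 9}:
G(0) = 0
G(1) = mex{} = 0
G(2) = mex{} = 0
G(3) = mex{} = 0
G(4) = mex{} = 0
G(5) = mex{} = 0
G(6) = mex{} = 0
G(7) = mex{0} = 1
G(8) = mex{0,0} = 1
G(9) = mex{0,0,0} = 1
G(10) = mex{0,0,0} = 1
G(11) = mex{0,0,0} = 1
G(12) = mex{0,0,0} = 1
G(13) = mex{0,0,0} = 1
G(14) = mex{1,0,0} = 2
G(15) = mex{1,1,0} = 2
G(16) = mex{1,1,1} = 0
G_A(16) = 0.
Stack B, S = {4, 5, 6, 8}:
G(0) = 0
G(1) = mex{} = 0
G(2) = mex{} = 0
G(3) = mex{} = 0
G(4) = mex{0} = 1
G(5) = mex{0,0} = 1
G(6) = mex{0,0,0} = 1
G(7) = mex{0,0,0} = 1
G(8) = mex{1,0,0,0} = 2
G(9) = mex{1,1,0,0} = 2
G_B(9) = 2.
Combined Grundy value = 0 ⊕ 2 = 2.
A winning move leaves total XOR = 0, i.e. changes one component's Grundy value g to g ⊕ X where X is the current total.
Stack A: need g' = 0⊕2 = 2. Options: 16−7→G=1, 16−8→G=1, 16−9→G=1. Hits: 0.
Stack B: need g' = 2⊕2 = 0. Options: 9−4→G=1, 9−5→G=1, 9−6→G=0, 9−8→G=0. Hits: 2.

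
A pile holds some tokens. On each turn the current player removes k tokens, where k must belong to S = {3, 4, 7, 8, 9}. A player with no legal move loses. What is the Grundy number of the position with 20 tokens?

G(0) = 0
G(1) = mex{} = 0
G(2) = mex{} = 0
G(3) = mex{0} = 1
G(4) = mex{0,0} = 1
G(5) = mex{0,0} = 1
G(6) = mex{1,0} = 2
G(7) = mex{1,1,0} = 2
G(8) = mex{1,1,0,0} = 2
G(9) = mex{2,1,0,0,0} = 3
G(10) = mex{2,2,1,0,0} = 3
G(11) = mex{2,2,1,1,0} = 3
G(12) = mex{3,2,1,1,1} = 0
G(13) = mex{3,3,2,1,1} = 0
G(14) = mex{3,3,2,2,1} = 0
G(15) = mex{0,3,2,2,2} = 1
G(16) = mex{0,0,3,2,2} = 1
G(17) = mex{0,0,3,3,2} = 1
G(18) = mex{1,0,3,3,3} = 2
G(19) = mex{1,1,0,3,3} = 2
G(20) = mex{1,1,0,0,3} = 2

2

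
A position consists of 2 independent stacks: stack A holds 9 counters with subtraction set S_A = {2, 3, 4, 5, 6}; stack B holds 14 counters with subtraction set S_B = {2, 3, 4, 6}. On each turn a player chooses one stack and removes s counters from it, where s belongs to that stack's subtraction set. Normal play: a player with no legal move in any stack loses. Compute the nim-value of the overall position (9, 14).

Stack A, S = {2, 3, 4, 5, 6}:
G(0) = 0
G(1) = mex{} = 0
G(2) = mex{0} = 1
G(3) = mex{0,0} = 1
G(4) = mex{1,0,0} = 2
G(5) = mex{1,1,0,0} = 2
G(6) = mex{2,1,1,0,0} = 3
G(7) = mex{2,2,1,1,0} = 3
G(8) = mex{3,2,2,1,1} = 0
G(9) = mex{3,3,2,2,1} = 0
G_A(9) = 0.
Stack B, S = {2, 3, 4, 6}:
n :  0  1  2  3  4  5  6  7  8  9 10 11 12 13 14
G :  0  0  1  1  2  2  3  3  0  0  1  1  2  2  3
G_B(14) = 3.
Combined Grundy value = 0 ⊕ 3 = 3.

3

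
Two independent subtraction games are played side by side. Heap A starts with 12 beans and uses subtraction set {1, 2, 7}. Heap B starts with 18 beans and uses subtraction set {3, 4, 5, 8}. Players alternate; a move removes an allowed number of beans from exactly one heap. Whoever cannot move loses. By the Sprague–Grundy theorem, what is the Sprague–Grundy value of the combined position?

2

Heap A, S = {1, 2, 7}:
n :  0  1  2  3  4  5  6  7  8  9 10 11 12
G :  0  1  2  0  1  2  0  1  2  0  1  2  0
G_A(12) = 0.
Heap B, S = {3, 4, 5, 8}:
n :  0  1  2  3  4  5  6  7  8  9 10 11 12 13 14 15 16 17 18
G :  0  0  0  1  1  1  2  2  2  3  3  0  0  0  1  1  1  2  2
G_B(18) = 2.
Combined Grundy value = 0 ⊕ 2 = 2.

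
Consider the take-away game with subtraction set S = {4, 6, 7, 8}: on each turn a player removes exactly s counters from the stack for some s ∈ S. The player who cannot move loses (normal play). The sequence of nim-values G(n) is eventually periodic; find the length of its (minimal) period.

12

G(0) = 0
G(1) = mex{} = 0
G(2) = mex{} = 0
G(3) = mex{} = 0
G(4) = mex{0} = 1
G(5) = mex{0} = 1
G(6) = mex{0,0} = 1
G(7) = mex{0,0,0} = 1
G(8) = mex{1,0,0,0} = 2
G(9) = mex{1,0,0,0} = 2
G(10) = mex{1,1,0,0} = 2
G(11) = mex{1,1,1,0} = 2
G(12) = mex{2,1,1,1} = 0
G(13) = mex{2,1,1,1} = 0
G(14) = mex{2,2,1,1} = 0
G(15) = mex{2,2,2,1} = 0
G(16) = mex{0,2,2,2} = 1
G(17) = mex{0,2,2,2} = 1
G(18) = mex{0,0,2,2} = 1
G(19) = mex{0,0,0,2} = 1
G(20) = mex{1,0,0,0} = 2
G(21) = mex{1,0,0,0} = 2
G(22) = mex{1,1,0,0} = 2
G(23) = mex{1,1,1,0} = 2
G(24) = mex{2,1,1,1} = 0
G(25) = mex{2,1,1,1} = 0
G(n+12) = G(n) holds for n = 0,…,7 (a full window of length max(S) = 8), so the sequence is purely periodic with period 12.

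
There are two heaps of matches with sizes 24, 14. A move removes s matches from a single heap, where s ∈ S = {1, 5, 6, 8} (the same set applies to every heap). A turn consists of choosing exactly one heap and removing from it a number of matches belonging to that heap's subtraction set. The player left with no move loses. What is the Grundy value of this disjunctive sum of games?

All heaps use S = {1, 5, 6, 8}:
n :  0  1  2  3  4  5  6  7  8  9 10 11 12 13 14 15 16 17 18 19 20 21 22 23 24
G :  0  1  0  1  0  1  2  3  2  3  2  0  1  0  1  0  1  2  3  2  3  2  0  1  0
Heap A: G(24) = 0.
Heap B: G(14) = 1.
Combined Grundy value = 0 ⊕ 1 = 1.

1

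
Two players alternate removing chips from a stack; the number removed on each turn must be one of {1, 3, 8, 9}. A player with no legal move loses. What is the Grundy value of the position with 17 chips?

n :  0  1  2  3  4  5  6  7  8  9 10 11 12 13 14 15 16 17
G :  0  1  0  1  0  1  0  1  2  3  2  3  2  3  2  3  0  1

1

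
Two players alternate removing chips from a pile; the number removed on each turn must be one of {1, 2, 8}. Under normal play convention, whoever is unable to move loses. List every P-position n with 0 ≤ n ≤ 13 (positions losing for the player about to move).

0, 3, 6, 9, 12

n :  0  1  2  3  4  5  6  7  8  9 10 11 12 13
G :  0  1  2  0  1  2  0  1  2  0  1  2  0  1
P-positions are exactly the n with G(n) = 0.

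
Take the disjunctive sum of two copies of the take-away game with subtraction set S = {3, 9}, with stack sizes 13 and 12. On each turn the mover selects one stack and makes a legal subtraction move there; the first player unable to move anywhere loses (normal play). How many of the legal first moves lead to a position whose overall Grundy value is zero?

0

All stacks use S = {3, 9}:
n :  0  1  2  3  4  5  6  7  8  9 10 11 12 13
G :  0  0  0  1  1  1  0  0  0  1  1  1  0  0
Stack A: G(13) = 0.
Stack B: G(12) = 0.
Combined Grundy value = 0 ⊕ 0 = 0.
A winning move leaves total XOR = 0, i.e. changes one component's Grundy value g to g ⊕ X where X is the current total.
Stack A: target g' = 0⊕0 = 0, but every legal move changes the Grundy value (mex property), so 0 moves.
Stack B: target g' = 0⊕0 = 0, but every legal move changes the Grundy value (mex property), so 0 moves.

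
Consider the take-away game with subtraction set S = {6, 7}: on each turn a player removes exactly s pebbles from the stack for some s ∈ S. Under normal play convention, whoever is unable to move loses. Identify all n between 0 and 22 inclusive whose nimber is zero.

G(0) = 0
G(1) = mex{} = 0
G(2) = mex{} = 0
G(3) = mex{} = 0
G(4) = mex{} = 0
G(5) = mex{} = 0
G(6) = mex{0} = 1
G(7) = mex{0,0} = 1
G(8) = mex{0,0} = 1
G(9) = mex{0,0} = 1
G(10) = mex{0,0} = 1
G(11) = mex{0,0} = 1
G(12) = mex{1,0} = 2
G(13) = mex{1,1} = 0
G(14) = mex{1,1} = 0
G(15) = mex{1,1} = 0
G(16) = mex{1,1} = 0
G(17) = mex{1,1} = 0
G(18) = mex{2,1} = 0
G(19) = mex{0,2} = 1
G(20) = mex{0,0} = 1
G(21) = mex{0,0} = 1
G(22) = mex{0,0} = 1
P-positions are exactly the n with G(n) = 0.

0, 1, 2, 3, 4, 5, 13, 14, 15, 16, 17, 18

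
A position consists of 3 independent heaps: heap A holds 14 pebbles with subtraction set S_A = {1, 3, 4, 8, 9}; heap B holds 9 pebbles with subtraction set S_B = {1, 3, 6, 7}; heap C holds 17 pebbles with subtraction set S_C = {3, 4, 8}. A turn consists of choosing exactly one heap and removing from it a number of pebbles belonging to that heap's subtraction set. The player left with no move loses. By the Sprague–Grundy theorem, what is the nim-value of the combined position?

2

Heap A, S = {1, 3, 4, 8, 9}:
G(0) = 0
G(1) = mex{0} = 1
G(2) = mex{1} = 0
G(3) = mex{0,0} = 1
G(4) = mex{1,1,0} = 2
G(5) = mex{2,0,1} = 3
G(6) = mex{3,1,0} = 2
G(7) = mex{2,2,1} = 0
G(8) = mex{0,3,2,0} = 1
G(9) = mex{1,2,3,1,0} = 4
G(10) = mex{4,0,2,0,1} = 3
G(11) = mex{3,1,0,1,0} = 2
G(12) = mex{2,4,1,2,1} = 0
G(13) = mex{0,3,4,3,2} = 1
G(14) = mex{1,2,3,2,3} = 0
G_A(14) = 0.
Heap B, S = {1, 3, 6, 7}:
G(0) = 0
G(1) = mex{0} = 1
G(2) = mex{1} = 0
G(3) = mex{0,0} = 1
G(4) = mex{1,1} = 0
G(5) = mex{0,0} = 1
G(6) = mex{1,1,0} = 2
G(7) = mex{2,0,1,0} = 3
G(8) = mex{3,1,0,1} = 2
G(9) = mex{2,2,1,0} = 3
G_B(9) = 3.
Heap C, S = {3, 4, 8}:
n :  0  1  2  3  4  5  6  7  8  9 10 11 12 13 14 15 16 17
G :  0  0  0  1  1  1  2  0  2  3  1  3  0  0  0  1  1  1
G_C(17) = 1.
Combined Grundy value = 0 ⊕ 3 ⊕ 1 = 2.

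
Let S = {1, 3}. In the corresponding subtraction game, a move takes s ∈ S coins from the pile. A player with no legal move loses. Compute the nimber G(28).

n :  0  1  2  3  4  5  6  7  8  9 10 11 12 13 14 15 16 17 18 19 20 21 22 23 24 25 26 27 28
G :  0  1  0  1  0  1  0  1  0  1  0  1  0  1  0  1  0  1  0  1  0  1  0  1  0  1  0  1  0

0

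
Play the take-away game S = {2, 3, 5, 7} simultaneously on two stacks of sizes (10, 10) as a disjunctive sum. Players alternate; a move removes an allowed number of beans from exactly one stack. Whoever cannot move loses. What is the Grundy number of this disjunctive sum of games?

All stacks use S = {2, 3, 5, 7}:
n :  0  1  2  3  4  5  6  7  8  9 10
G :  0  0  1  1  2  2  3  3  4  0  0
Stack A: G(10) = 0.
Stack B: G(10) = 0.
Combined Grundy value = 0 ⊕ 0 = 0.

0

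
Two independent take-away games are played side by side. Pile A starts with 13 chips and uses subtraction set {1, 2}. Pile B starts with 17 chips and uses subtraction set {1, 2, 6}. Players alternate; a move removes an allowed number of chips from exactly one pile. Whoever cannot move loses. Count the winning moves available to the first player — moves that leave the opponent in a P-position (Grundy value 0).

Pile A, S = {1, 2}:
n :  0  1  2  3  4  5  6  7  8  9 10 11 12 13
G :  0  1  2  0  1  2  0  1  2  0  1  2  0  1
G_A(13) = 1.
Pile B, S = {1, 2, 6}:
G(0) = 0
G(1) = mex{0} = 1
G(2) = mex{1,0} = 2
G(3) = mex{2,1} = 0
G(4) = mex{0,2} = 1
G(5) = mex{1,0} = 2
G(6) = mex{2,1,0} = 3
G(7) = mex{3,2,1} = 0
G(8) = mex{0,3,2} = 1
G(9) = mex{1,0,0} = 2
G(10) = mex{2,1,1} = 0
G(11) = mex{0,2,2} = 1
G(12) = mex{1,0,3} = 2
G(13) = mex{2,1,0} = 3
G(14) = mex{3,2,1} = 0
G(15) = mex{0,3,2} = 1
G(16) = mex{1,0,0} = 2
G(17) = mex{2,1,1} = 0
G_B(17) = 0.
Combined Grundy value = 1 ⊕ 0 = 1.
A winning move leaves total XOR = 0, i.e. changes one component's Grundy value g to g ⊕ X where X is the current total.
Pile A: need g' = 1⊕1 = 0. Options: 13−1→G=0, 13−2→G=2. Hits: 1.
Pile B: need g' = 0⊕1 = 1. Options: 17−1→G=2, 17−2→G=1, 17−6→G=1. Hits: 2.

3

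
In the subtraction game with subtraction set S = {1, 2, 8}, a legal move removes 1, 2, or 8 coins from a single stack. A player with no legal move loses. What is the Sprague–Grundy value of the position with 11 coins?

G(0) = 0
G(1) = mex{0} = 1
G(2) = mex{1,0} = 2
G(3) = mex{2,1} = 0
G(4) = mex{0,2} = 1
G(5) = mex{1,0} = 2
G(6) = mex{2,1} = 0
G(7) = mex{0,2} = 1
G(8) = mex{1,0,0} = 2
G(9) = mex{2,1,1} = 0
G(10) = mex{0,2,2} = 1
G(11) = mex{1,0,0} = 2

2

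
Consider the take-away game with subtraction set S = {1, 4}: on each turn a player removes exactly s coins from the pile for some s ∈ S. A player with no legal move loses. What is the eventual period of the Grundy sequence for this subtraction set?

n :  0  1  2  3  4  5  6  7  8  9 10 11 12 13 14
G :  0  1  0  1  2  0  1  0  1  2  0  1  0  1  2
G(n+5) = G(n) holds for n = 0,…,3 (a full window of length max(S) = 4), so the sequence is purely periodic with period 5.

5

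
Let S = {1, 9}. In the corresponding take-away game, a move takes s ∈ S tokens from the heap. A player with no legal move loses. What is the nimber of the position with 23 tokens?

n :  0  1  2  3  4  5  6  7  8  9 10 11 12 13 14 15 16 17 18 19 20 21 22 23
G :  0  1  0  1  0  1  0  1  0  1  0  1  0  1  0  1  0  1  0  1  0  1  0  1

1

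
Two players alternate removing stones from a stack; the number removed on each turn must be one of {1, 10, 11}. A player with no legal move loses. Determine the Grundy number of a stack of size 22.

0

n :  0  1  2  3  4  5  6  7  8  9 10 11 12 13 14 15 16 17 18 19 20 21 22
G :  0  1  0  1  0  1  0  1  0  1  2  3  2  3  2  3  2  3  2  3  0  1  0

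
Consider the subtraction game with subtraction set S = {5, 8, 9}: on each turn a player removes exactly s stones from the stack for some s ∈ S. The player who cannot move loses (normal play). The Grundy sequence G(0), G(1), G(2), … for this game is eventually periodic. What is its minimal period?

14

n :  0  1  2  3  4  5  6  7  8  9 10 11 12 13 14 15 16 17 18 19 20 21 22 23 24 25 26 27 28 29
G :  0  0  0  0  0  1  1  1  1  1  2  2  2  2  0  0  0  0  0  1  1  1  1  1  2  2  2  2  0  0
G(n+14) = G(n) holds for n = 0,…,8 (a full window of length max(S) = 9), so the sequence is purely periodic with period 14.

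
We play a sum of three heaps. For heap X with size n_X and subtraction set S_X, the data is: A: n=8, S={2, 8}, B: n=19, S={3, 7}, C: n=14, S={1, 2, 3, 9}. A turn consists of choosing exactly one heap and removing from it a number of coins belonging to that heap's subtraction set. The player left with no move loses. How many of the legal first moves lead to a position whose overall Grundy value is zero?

3

Heap A, S = {2, 8}:
n : 0 1 2 3 4 5 6 7 8
G : 0 0 1 1 0 0 1 1 2
G_A(8) = 2.
Heap B, S = {3, 7}:
n :  0  1  2  3  4  5  6  7  8  9 10 11 12 13 14 15 16 17 18 19
G :  0  0  0  1  1  1  0  2  2  1  0  0  0  1  1  1  0  2  2  1
G_B(19) = 1.
Heap C, S = {1, 2, 3, 9}:
G(0) = 0
G(1) = mex{0} = 1
G(2) = mex{1,0} = 2
G(3) = mex{2,1,0} = 3
G(4) = mex{3,2,1} = 0
G(5) = mex{0,3,2} = 1
G(6) = mex{1,0,3} = 2
G(7) = mex{2,1,0} = 3
G(8) = mex{3,2,1} = 0
G(9) = mex{0,3,2,0} = 1
G(10) = mex{1,0,3,1} = 2
G(11) = mex{2,1,0,2} = 3
G(12) = mex{3,2,1,3} = 0
G(13) = mex{0,3,2,0} = 1
G(14) = mex{1,0,3,1} = 2
G_C(14) = 2.
Combined Grundy value = 2 ⊕ 1 ⊕ 2 = 1.
A winning move leaves total XOR = 0, i.e. changes one component's Grundy value g to g ⊕ X where X is the current total.
Heap A: need g' = 2⊕1 = 3. Options: 8−2→G=1, 8−8→G=0. Hits: 0.
Heap B: need g' = 1⊕1 = 0. Options: 19−3→G=0, 19−7→G=0. Hits: 2.
Heap C: need g' = 2⊕1 = 3. Options: 14−1→G=1, 14−2→G=0, 14−3→G=3, 14−9→G=1. Hits: 1.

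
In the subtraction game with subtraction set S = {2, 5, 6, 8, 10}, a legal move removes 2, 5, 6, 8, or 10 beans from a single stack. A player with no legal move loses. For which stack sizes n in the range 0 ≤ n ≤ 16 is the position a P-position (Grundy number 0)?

G(0) = 0
G(1) = mex{} = 0
G(2) = mex{0} = 1
G(3) = mex{0} = 1
G(4) = mex{1} = 0
G(5) = mex{1,0} = 2
G(6) = mex{0,0,0} = 1
G(7) = mex{2,1,0} = 3
G(8) = mex{1,1,1,0} = 2
G(9) = mex{3,0,1,0} = 2
G(10) = mex{2,2,0,1,0} = 3
G(11) = mex{2,1,2,1,0} = 3
G(12) = mex{3,3,1,0,1} = 2
G(13) = mex{3,2,3,2,1} = 0
G(14) = mex{2,2,2,1,0} = 3
G(15) = mex{0,3,2,3,2} = 1
G(16) = mex{3,3,3,2,1} = 0
P-positions are exactly the n with G(n) = 0.

0, 1, 4, 13, 16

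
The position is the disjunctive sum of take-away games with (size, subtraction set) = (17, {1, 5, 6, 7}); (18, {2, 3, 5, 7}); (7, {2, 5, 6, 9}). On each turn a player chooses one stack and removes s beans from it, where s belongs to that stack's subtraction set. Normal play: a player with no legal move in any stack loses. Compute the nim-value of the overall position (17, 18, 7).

2

Stack A, S = {1, 5, 6, 7}:
G(0) = 0
G(1) = mex{0} = 1
G(2) = mex{1} = 0
G(3) = mex{0} = 1
G(4) = mex{1} = 0
G(5) = mex{0,0} = 1
G(6) = mex{1,1,0} = 2
G(7) = mex{2,0,1,0} = 3
G(8) = mex{3,1,0,1} = 2
G(9) = mex{2,0,1,0} = 3
G(10) = mex{3,1,0,1} = 2
G(11) = mex{2,2,1,0} = 3
G(12) = mex{3,3,2,1} = 0
G(13) = mex{0,2,3,2} = 1
G(14) = mex{1,3,2,3} = 0
G(15) = mex{0,2,3,2} = 1
G(16) = mex{1,3,2,3} = 0
G(17) = mex{0,0,3,2} = 1
G_A(17) = 1.
Stack B, S = {2, 3, 5, 7}:
G(0) = 0
G(1) = mex{} = 0
G(2) = mex{0} = 1
G(3) = mex{0,0} = 1
G(4) = mex{1,0} = 2
G(5) = mex{1,1,0} = 2
G(6) = mex{2,1,0} = 3
G(7) = mex{2,2,1,0} = 3
G(8) = mex{3,2,1,0} = 4
G(9) = mex{3,3,2,1} = 0
G(10) = mex{4,3,2,1} = 0
G(11) = mex{0,4,3,2} = 1
G(12) = mex{0,0,3,2} = 1
G(13) = mex{1,0,4,3} = 2
G(14) = mex{1,1,0,3} = 2
G(15) = mex{2,1,0,4} = 3
G(16) = mex{2,2,1,0} = 3
G(17) = mex{3,2,1,0} = 4
G(18) = mex{3,3,2,1} = 0
G_B(18) = 0.
Stack C, S = {2, 5, 6, 9}:
n : 0 1 2 3 4 5 6 7
G : 0 0 1 1 0 2 1 3
G_C(7) = 3.
Combined Grundy value = 1 ⊕ 0 ⊕ 3 = 2.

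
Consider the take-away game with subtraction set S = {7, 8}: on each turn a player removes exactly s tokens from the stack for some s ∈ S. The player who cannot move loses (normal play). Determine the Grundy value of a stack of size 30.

0

G(0) = 0
G(1) = mex{} = 0
G(2) = mex{} = 0
G(3) = mex{} = 0
G(4) = mex{} = 0
G(5) = mex{} = 0
G(6) = mex{} = 0
G(7) = mex{0} = 1
G(8) = mex{0,0} = 1
G(9) = mex{0,0} = 1
G(10) = mex{0,0} = 1
G(11) = mex{0,0} = 1
G(12) = mex{0,0} = 1
G(13) = mex{0,0} = 1
G(14) = mex{1,0} = 2
G(15) = mex{1,1} = 0
G(16) = mex{1,1} = 0
G(17) = mex{1,1} = 0
G(18) = mex{1,1} = 0
G(19) = mex{1,1} = 0
G(20) = mex{1,1} = 0
G(21) = mex{2,1} = 0
G(22) = mex{0,2} = 1
G(23) = mex{0,0} = 1
G(24) = mex{0,0} = 1
G(25) = mex{0,0} = 1
G(26) = mex{0,0} = 1
G(27) = mex{0,0} = 1
G(28) = mex{0,0} = 1
G(29) = mex{1,0} = 2
G(30) = mex{1,1} = 0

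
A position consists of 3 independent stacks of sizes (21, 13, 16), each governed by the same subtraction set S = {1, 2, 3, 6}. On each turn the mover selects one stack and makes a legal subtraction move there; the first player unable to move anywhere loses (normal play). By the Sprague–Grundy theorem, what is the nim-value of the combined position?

0

All stacks use S = {1, 2, 3, 6}:
n :  0  1  2  3  4  5  6  7  8  9 10 11 12 13 14 15 16 17 18 19 20 21
G :  0  1  2  3  0  1  2  3  0  1  2  3  0  1  2  3  0  1  2  3  0  1
Stack A: G(21) = 1.
Stack B: G(13) = 1.
Stack C: G(16) = 0.
Combined Grundy value = 1 ⊕ 1 ⊕ 0 = 0.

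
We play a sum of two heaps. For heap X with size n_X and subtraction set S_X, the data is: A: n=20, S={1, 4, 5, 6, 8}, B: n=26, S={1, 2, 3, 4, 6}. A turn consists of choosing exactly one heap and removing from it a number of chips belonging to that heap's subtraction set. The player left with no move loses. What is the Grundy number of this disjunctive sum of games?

Heap A, S = {1, 4, 5, 6, 8}:
G(0) = 0
G(1) = mex{0} = 1
G(2) = mex{1} = 0
G(3) = mex{0} = 1
G(4) = mex{1,0} = 2
G(5) = mex{2,1,0} = 3
G(6) = mex{3,0,1,0} = 2
G(7) = mex{2,1,0,1} = 3
G(8) = mex{3,2,1,0,0} = 4
G(9) = mex{4,3,2,1,1} = 0
G(10) = mex{0,2,3,2,0} = 1
G(11) = mex{1,3,2,3,1} = 0
G(12) = mex{0,4,3,2,2} = 1
G(13) = mex{1,0,4,3,3} = 2
G(14) = mex{2,1,0,4,2} = 3
G(15) = mex{3,0,1,0,3} = 2
G(16) = mex{2,1,0,1,4} = 3
G(17) = mex{3,2,1,0,0} = 4
G(18) = mex{4,3,2,1,1} = 0
G(19) = mex{0,2,3,2,0} = 1
G(20) = mex{1,3,2,3,1} = 0
G_A(20) = 0.
Heap B, S = {1, 2, 3, 4, 6}:
n :  0  1  2  3  4  5  6  7  8  9 10 11 12 13 14 15 16 17 18 19 20 21 22 23 24 25 26
G :  0  1  2  3  4  0  1  2  3  4  0  1  2  3  4  0  1  2  3  4  0  1  2  3  4  0  1
G_B(26) = 1.
Combined Grundy value = 0 ⊕ 1 = 1.

1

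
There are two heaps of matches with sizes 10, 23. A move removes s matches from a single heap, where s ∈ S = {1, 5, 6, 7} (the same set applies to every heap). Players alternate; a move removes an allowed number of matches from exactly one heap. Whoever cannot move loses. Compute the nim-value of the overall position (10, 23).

All heaps use S = {1, 5, 6, 7}:
n :  0  1  2  3  4  5  6  7  8  9 10 11 12 13 14 15 16 17 18 19 20 21 22 23
G :  0  1  0  1  0  1  2  3  2  3  2  3  0  1  0  1  0  1  2  3  2  3  2  3
Heap A: G(10) = 2.
Heap B: G(23) = 3.
Combined Grundy value = 2 ⊕ 3 = 1.

1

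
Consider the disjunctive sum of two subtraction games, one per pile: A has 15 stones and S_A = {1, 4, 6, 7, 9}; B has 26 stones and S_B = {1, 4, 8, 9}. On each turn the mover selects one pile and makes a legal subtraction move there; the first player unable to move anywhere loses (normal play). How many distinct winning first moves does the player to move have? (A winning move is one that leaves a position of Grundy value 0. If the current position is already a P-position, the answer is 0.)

Pile A, S = {1, 4, 6, 7, 9}:
n :  0  1  2  3  4  5  6  7  8  9 10 11 12 13 14 15
G :  0  1  0  1  2  0  1  2  3  2  0  1  2  0  1  0
G_A(15) = 0.
Pile B, S = {1, 4, 8, 9}:
G(0) = 0
G(1) = mex{0} = 1
G(2) = mex{1} = 0
G(3) = mex{0} = 1
G(4) = mex{1,0} = 2
G(5) = mex{2,1} = 0
G(6) = mex{0,0} = 1
G(7) = mex{1,1} = 0
G(8) = mex{0,2,0} = 1
G(9) = mex{1,0,1,0} = 2
G(10) = mex{2,1,0,1} = 3
G(11) = mex{3,0,1,0} = 2
G(12) = mex{2,1,2,1} = 0
G(13) = mex{0,2,0,2} = 1
G(14) = mex{1,3,1,0} = 2
G(15) = mex{2,2,0,1} = 3
G(16) = mex{3,0,1,0} = 2
G(17) = mex{2,1,2,1} = 0
G(18) = mex{0,2,3,2} = 1
G(19) = mex{1,3,2,3} = 0
G(20) = mex{0,2,0,2} = 1
G(21) = mex{1,0,1,0} = 2
G(22) = mex{2,1,2,1} = 0
G(23) = mex{0,0,3,2} = 1
G(24) = mex{1,1,2,3} = 0
G(25) = mex{0,2,0,2} = 1
G(26) = mex{1,0,1,0} = 2
G_B(26) = 2.
Combined Grundy value = 0 ⊕ 2 = 2.
A winning move leaves total XOR = 0, i.e. changes one component's Grundy value g to g ⊕ X where X is the current total.
Pile A: need g' = 0⊕2 = 2. Options: 15−1→G=1, 15−4→G=1, 15−6→G=2, 15−7→G=3, 15−9→G=1. Hits: 1.
Pile B: need g' = 2⊕2 = 0. Options: 26−1→G=1, 26−4→G=0, 26−8→G=1, 26−9→G=0. Hits: 2.

3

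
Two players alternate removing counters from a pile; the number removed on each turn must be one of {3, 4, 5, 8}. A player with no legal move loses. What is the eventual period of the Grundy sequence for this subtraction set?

11

G(0) = 0
G(1) = mex{} = 0
G(2) = mex{} = 0
G(3) = mex{0} = 1
G(4) = mex{0,0} = 1
G(5) = mex{0,0,0} = 1
G(6) = mex{1,0,0} = 2
G(7) = mex{1,1,0} = 2
G(8) = mex{1,1,1,0} = 2
G(9) = mex{2,1,1,0} = 3
G(10) = mex{2,2,1,0} = 3
G(11) = mex{2,2,2,1} = 0
G(12) = mex{3,2,2,1} = 0
G(13) = mex{3,3,2,1} = 0
G(14) = mex{0,3,3,2} = 1
G(15) = mex{0,0,3,2} = 1
G(16) = mex{0,0,0,2} = 1
G(17) = mex{1,0,0,3} = 2
G(18) = mex{1,1,0,3} = 2
G(19) = mex{1,1,1,0} = 2
G(20) = mex{2,1,1,0} = 3
G(21) = mex{2,2,1,0} = 3
G(22) = mex{2,2,2,1} = 0
G(23) = mex{3,2,2,1} = 0
G(n+11) = G(n) holds for n = 0,…,7 (a full window of length max(S) = 8), so the sequence is purely periodic with period 11.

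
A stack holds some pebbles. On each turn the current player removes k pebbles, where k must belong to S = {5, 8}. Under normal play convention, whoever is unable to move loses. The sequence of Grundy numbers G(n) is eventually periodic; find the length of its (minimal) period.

G(0) = 0
G(1) = mex{} = 0
G(2) = mex{} = 0
G(3) = mex{} = 0
G(4) = mex{} = 0
G(5) = mex{0} = 1
G(6) = mex{0} = 1
G(7) = mex{0} = 1
G(8) = mex{0,0} = 1
G(9) = mex{0,0} = 1
G(10) = mex{1,0} = 2
G(11) = mex{1,0} = 2
G(12) = mex{1,0} = 2
G(13) = mex{1,1} = 0
G(14) = mex{1,1} = 0
G(15) = mex{2,1} = 0
G(16) = mex{2,1} = 0
G(17) = mex{2,1} = 0
G(18) = mex{0,2} = 1
G(19) = mex{0,2} = 1
G(20) = mex{0,2} = 1
G(21) = mex{0,0} = 1
G(22) = mex{0,0} = 1
G(23) = mex{1,0} = 2
G(24) = mex{1,0} = 2
G(25) = mex{1,0} = 2
G(26) = mex{1,1} = 0
G(27) = mex{1,1} = 0
G(n+13) = G(n) holds for n = 0,…,7 (a full window of length max(S) = 8), so the sequence is purely periodic with period 13.

13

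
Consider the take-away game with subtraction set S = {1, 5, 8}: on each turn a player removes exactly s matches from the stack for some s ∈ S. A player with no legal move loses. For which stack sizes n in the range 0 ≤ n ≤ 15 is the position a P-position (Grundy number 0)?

0, 2, 4, 6, 13, 15

n :  0  1  2  3  4  5  6  7  8  9 10 11 12 13 14 15
G :  0  1  0  1  0  1  0  1  2  3  2  3  2  0  1  0
P-positions are exactly the n with G(n) = 0.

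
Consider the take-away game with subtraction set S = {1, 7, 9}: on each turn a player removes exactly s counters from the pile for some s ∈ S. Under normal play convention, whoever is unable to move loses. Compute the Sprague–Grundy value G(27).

1

G(0) = 0
G(1) = mex{0} = 1
G(2) = mex{1} = 0
G(3) = mex{0} = 1
G(4) = mex{1} = 0
G(5) = mex{0} = 1
G(6) = mex{1} = 0
G(7) = mex{0,0} = 1
G(8) = mex{1,1} = 0
G(9) = mex{0,0,0} = 1
G(10) = mex{1,1,1} = 0
G(11) = mex{0,0,0} = 1
G(12) = mex{1,1,1} = 0
G(13) = mex{0,0,0} = 1
G(14) = mex{1,1,1} = 0
G(15) = mex{0,0,0} = 1
G(16) = mex{1,1,1} = 0
G(17) = mex{0,0,0} = 1
G(18) = mex{1,1,1} = 0
G(19) = mex{0,0,0} = 1
G(20) = mex{1,1,1} = 0
G(21) = mex{0,0,0} = 1
G(22) = mex{1,1,1} = 0
G(23) = mex{0,0,0} = 1
G(24) = mex{1,1,1} = 0
G(25) = mex{0,0,0} = 1
G(26) = mex{1,1,1} = 0
G(27) = mex{0,0,0} = 1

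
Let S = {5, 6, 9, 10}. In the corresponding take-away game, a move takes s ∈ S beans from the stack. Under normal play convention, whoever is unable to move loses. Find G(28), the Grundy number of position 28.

n :  0  1  2  3  4  5  6  7  8  9 10 11 12 13 14 15 16 17 18 19 20 21 22 23 24 25 26 27 28
G :  0  0  0  0  0  1  1  1  1  1  2  2  2  2  2  0  0  0  0  0  1  1  1  1  1  2  2  2  2

2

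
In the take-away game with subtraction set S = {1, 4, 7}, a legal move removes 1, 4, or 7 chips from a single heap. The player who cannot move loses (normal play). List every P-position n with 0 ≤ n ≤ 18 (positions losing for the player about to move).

0, 2, 5, 8, 10, 13, 16, 18

n :  0  1  2  3  4  5  6  7  8  9 10 11 12 13 14 15 16 17 18
G :  0  1  0  1  2  0  1  2  0  1  0  1  2  0  1  2  0  1  0
P-positions are exactly the n with G(n) = 0.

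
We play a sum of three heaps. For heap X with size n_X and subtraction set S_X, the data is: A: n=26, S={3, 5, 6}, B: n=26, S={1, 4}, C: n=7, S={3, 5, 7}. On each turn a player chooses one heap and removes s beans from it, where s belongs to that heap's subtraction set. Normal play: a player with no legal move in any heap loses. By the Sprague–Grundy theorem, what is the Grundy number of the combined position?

1

Heap A, S = {3, 5, 6}:
n :  0  1  2  3  4  5  6  7  8  9 10 11 12 13 14 15 16 17 18 19 20 21 22 23 24 25 26
G :  0  0  0  1  1  1  2  2  2  0  0  0  1  1  1  2  2  2  0  0  0  1  1  1  2  2  2
G_A(26) = 2.
Heap B, S = {1, 4}:
n :  0  1  2  3  4  5  6  7  8  9 10 11 12 13 14 15 16 17 18 19 20 21 22 23 24 25 26
G :  0  1  0  1  2  0  1  0  1  2  0  1  0  1  2  0  1  0  1  2  0  1  0  1  2  0  1
G_B(26) = 1.
Heap C, S = {3, 5, 7}:
G(0) = 0
G(1) = mex{} = 0
G(2) = mex{} = 0
G(3) = mex{0} = 1
G(4) = mex{0} = 1
G(5) = mex{0,0} = 1
G(6) = mex{1,0} = 2
G(7) = mex{1,0,0} = 2
G_C(7) = 2.
Combined Grundy value = 2 ⊕ 1 ⊕ 2 = 1.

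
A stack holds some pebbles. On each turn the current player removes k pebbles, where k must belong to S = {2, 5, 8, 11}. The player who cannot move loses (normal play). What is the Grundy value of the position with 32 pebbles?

n :  0  1  2  3  4  5  6  7  8  9 10 11 12 13 14 15 16 17 18 19 20 21 22 23 24 25 26 27 28 29 30 31 32
G :  0  0  1  1  0  2  1  0  2  1  0  2  1  0  0  1  1  0  2  1  0  2  1  0  2  1  0  0  1  1  0  2  1

1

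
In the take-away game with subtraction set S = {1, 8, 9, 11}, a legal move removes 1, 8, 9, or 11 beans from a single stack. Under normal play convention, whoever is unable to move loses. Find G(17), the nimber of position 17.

1

n :  0  1  2  3  4  5  6  7  8  9 10 11 12 13 14 15 16 17
G :  0  1  0  1  0  1  0  1  2  3  2  3  2  3  2  3  0  1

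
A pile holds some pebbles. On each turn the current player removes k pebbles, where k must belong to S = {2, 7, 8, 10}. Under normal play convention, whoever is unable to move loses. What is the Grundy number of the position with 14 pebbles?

3

n :  0  1  2  3  4  5  6  7  8  9 10 11 12 13 14
G :  0  0  1  1  0  0  1  1  2  2  3  3  2  2  3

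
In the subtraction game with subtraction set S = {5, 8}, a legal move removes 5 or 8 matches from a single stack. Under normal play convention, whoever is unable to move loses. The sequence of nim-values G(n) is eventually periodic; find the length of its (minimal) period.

13

G(0) = 0
G(1) = mex{} = 0
G(2) = mex{} = 0
G(3) = mex{} = 0
G(4) = mex{} = 0
G(5) = mex{0} = 1
G(6) = mex{0} = 1
G(7) = mex{0} = 1
G(8) = mex{0,0} = 1
G(9) = mex{0,0} = 1
G(10) = mex{1,0} = 2
G(11) = mex{1,0} = 2
G(12) = mex{1,0} = 2
G(13) = mex{1,1} = 0
G(14) = mex{1,1} = 0
G(15) = mex{2,1} = 0
G(16) = mex{2,1} = 0
G(17) = mex{2,1} = 0
G(18) = mex{0,2} = 1
G(19) = mex{0,2} = 1
G(20) = mex{0,2} = 1
G(21) = mex{0,0} = 1
G(22) = mex{0,0} = 1
G(23) = mex{1,0} = 2
G(24) = mex{1,0} = 2
G(25) = mex{1,0} = 2
G(26) = mex{1,1} = 0
G(27) = mex{1,1} = 0
G(n+13) = G(n) holds for n = 0,…,7 (a full window of length max(S) = 8), so the sequence is purely periodic with period 13.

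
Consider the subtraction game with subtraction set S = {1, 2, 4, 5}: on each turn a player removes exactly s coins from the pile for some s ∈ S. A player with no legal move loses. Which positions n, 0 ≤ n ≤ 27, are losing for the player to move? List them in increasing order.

0, 3, 6, 9, 12, 15, 18, 21, 24, 27

G(0) = 0
G(1) = mex{0} = 1
G(2) = mex{1,0} = 2
G(3) = mex{2,1} = 0
G(4) = mex{0,2,0} = 1
G(5) = mex{1,0,1,0} = 2
G(6) = mex{2,1,2,1} = 0
G(7) = mex{0,2,0,2} = 1
G(8) = mex{1,0,1,0} = 2
G(9) = mex{2,1,2,1} = 0
G(10) = mex{0,2,0,2} = 1
G(11) = mex{1,0,1,0} = 2
G(12) = mex{2,1,2,1} = 0
G(13) = mex{0,2,0,2} = 1
G(14) = mex{1,0,1,0} = 2
G(15) = mex{2,1,2,1} = 0
G(16) = mex{0,2,0,2} = 1
G(17) = mex{1,0,1,0} = 2
G(18) = mex{2,1,2,1} = 0
G(19) = mex{0,2,0,2} = 1
G(20) = mex{1,0,1,0} = 2
G(21) = mex{2,1,2,1} = 0
G(22) = mex{0,2,0,2} = 1
G(23) = mex{1,0,1,0} = 2
G(24) = mex{2,1,2,1} = 0
G(25) = mex{0,2,0,2} = 1
G(26) = mex{1,0,1,0} = 2
G(27) = mex{2,1,2,1} = 0
P-positions are exactly the n with G(n) = 0.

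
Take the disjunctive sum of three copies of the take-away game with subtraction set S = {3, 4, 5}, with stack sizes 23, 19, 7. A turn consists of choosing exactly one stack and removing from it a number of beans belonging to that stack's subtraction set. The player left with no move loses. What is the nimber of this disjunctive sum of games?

All stacks use S = {3, 4, 5}:
n :  0  1  2  3  4  5  6  7  8  9 10 11 12 13 14 15 16 17 18 19 20 21 22 23
G :  0  0  0  1  1  1  2  2  0  0  0  1  1  1  2  2  0  0  0  1  1  1  2  2
Stack A: G(23) = 2.
Stack B: G(19) = 1.
Stack C: G(7) = 2.
Combined Grundy value = 2 ⊕ 1 ⊕ 2 = 1.

1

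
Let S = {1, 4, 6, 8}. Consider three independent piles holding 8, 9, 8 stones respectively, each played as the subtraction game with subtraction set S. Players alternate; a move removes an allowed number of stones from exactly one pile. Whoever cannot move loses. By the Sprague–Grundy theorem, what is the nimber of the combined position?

2

All piles use S = {1, 4, 6, 8}:
n : 0 1 2 3 4 5 6 7 8 9
G : 0 1 0 1 2 0 1 0 1 2
Pile A: G(8) = 1.
Pile B: G(9) = 2.
Pile C: G(8) = 1.
Combined Grundy value = 1 ⊕ 2 ⊕ 1 = 2.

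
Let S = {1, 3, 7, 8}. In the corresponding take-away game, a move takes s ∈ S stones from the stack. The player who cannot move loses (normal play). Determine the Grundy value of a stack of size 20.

G(0) = 0
G(1) = mex{0} = 1
G(2) = mex{1} = 0
G(3) = mex{0,0} = 1
G(4) = mex{1,1} = 0
G(5) = mex{0,0} = 1
G(6) = mex{1,1} = 0
G(7) = mex{0,0,0} = 1
G(8) = mex{1,1,1,0} = 2
G(9) = mex{2,0,0,1} = 3
G(10) = mex{3,1,1,0} = 2
G(11) = mex{2,2,0,1} = 3
G(12) = mex{3,3,1,0} = 2
G(13) = mex{2,2,0,1} = 3
G(14) = mex{3,3,1,0} = 2
G(15) = mex{2,2,2,1} = 0
G(16) = mex{0,3,3,2} = 1
G(17) = mex{1,2,2,3} = 0
G(18) = mex{0,0,3,2} = 1
G(19) = mex{1,1,2,3} = 0
G(20) = mex{0,0,3,2} = 1

1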